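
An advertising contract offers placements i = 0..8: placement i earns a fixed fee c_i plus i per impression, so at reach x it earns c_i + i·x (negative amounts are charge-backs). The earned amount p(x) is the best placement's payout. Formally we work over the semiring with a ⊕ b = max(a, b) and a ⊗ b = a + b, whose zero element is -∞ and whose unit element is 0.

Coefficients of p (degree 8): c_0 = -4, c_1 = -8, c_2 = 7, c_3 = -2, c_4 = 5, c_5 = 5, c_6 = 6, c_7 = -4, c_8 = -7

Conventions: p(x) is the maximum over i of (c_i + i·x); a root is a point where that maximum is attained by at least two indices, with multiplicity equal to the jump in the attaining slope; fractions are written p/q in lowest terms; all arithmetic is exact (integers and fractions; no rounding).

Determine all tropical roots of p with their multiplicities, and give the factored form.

hull edge (i=0, c=-4) to (i=2, c=7): slope 11/2, span 2
hull edge (i=2, c=7) to (i=6, c=6): slope -1/4, span 4
hull edge (i=6, c=6) to (i=8, c=-7): slope -13/2, span 2
Factored form: p(x) = -7 ⊗ (x ⊕ (-11/2)) ⊗ (x ⊕ (-11/2)) ⊗ (x ⊕ 1/4) ⊗ (x ⊕ 1/4) ⊗ (x ⊕ 1/4) ⊗ (x ⊕ 1/4) ⊗ (x ⊕ 13/2) ⊗ (x ⊕ 13/2)
Answer: roots = -11/2 (mult 2), 1/4 (mult 4), 13/2 (mult 2)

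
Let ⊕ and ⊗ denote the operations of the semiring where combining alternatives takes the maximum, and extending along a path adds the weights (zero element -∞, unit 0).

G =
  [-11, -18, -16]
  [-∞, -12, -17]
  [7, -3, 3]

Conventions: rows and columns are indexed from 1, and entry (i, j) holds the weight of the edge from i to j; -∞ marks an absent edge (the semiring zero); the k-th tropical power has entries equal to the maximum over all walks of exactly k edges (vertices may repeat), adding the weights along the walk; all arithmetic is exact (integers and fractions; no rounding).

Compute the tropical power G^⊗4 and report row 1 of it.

G^⊗2:
  [-9, -19, -13]
  [-10, -20, -14]
  [10, 0, 6]
G^⊗3:
  [-6, -16, -10]
  [-7, -17, -11]
  [13, 3, 9]
G^⊗4:
  [-3, -13, -7]
  [-4, -14, -8]
  [16, 6, 12]
Answer: row 1 of G^⊗4 = [-3, -13, -7]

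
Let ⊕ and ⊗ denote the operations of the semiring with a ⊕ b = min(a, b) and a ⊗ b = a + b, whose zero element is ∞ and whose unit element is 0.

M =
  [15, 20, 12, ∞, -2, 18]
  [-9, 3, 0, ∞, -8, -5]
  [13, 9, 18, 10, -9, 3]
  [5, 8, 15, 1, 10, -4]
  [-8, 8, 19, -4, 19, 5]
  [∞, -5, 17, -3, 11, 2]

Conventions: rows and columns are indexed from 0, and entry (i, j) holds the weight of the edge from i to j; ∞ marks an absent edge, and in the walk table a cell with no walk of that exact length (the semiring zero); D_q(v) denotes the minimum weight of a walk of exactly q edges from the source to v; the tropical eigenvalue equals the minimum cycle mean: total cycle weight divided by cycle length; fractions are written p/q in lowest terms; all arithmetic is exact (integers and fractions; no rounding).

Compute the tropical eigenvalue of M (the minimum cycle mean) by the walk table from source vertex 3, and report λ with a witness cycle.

q=0: [∞, ∞, ∞, 0, ∞, ∞]
q=1: [5, 8, 15, 1, 10, -4]
q=2: [-1, -9, 8, -7, 0, -3]
q=3: [-18, -8, -9, -6, -17, -14]
q=4: [-25, -19, -8, -21, -20, -13]
q=5: [-28, -18, -19, -24, -27, -25]
q=6: [-35, -30, -18, -31, -30, -28]
Optimal cycle mean attained by: cycle 1->4->3->5->1, total (-8) + (-4) + (-4) + (-5), length 4.
Answer: λ = -21/4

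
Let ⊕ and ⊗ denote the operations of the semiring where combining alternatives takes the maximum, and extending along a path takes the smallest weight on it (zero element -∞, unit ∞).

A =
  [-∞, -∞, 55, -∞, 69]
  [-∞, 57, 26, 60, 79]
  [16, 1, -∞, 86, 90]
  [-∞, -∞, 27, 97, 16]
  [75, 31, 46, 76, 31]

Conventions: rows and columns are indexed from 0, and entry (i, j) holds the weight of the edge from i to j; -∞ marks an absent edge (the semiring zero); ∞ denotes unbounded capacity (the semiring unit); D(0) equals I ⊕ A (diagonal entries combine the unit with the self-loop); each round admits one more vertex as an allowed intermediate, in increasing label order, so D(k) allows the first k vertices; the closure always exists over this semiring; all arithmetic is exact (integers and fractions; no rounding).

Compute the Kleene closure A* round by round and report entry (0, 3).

D(0):
  [∞, -∞, 55, -∞, 69]
  [-∞, ∞, 26, 60, 79]
  [16, 1, ∞, 86, 90]
  [-∞, -∞, 27, ∞, 16]
  [75, 31, 46, 76, ∞]
D(1):
  [∞, -∞, 55, -∞, 69]
  [-∞, ∞, 26, 60, 79]
  [16, 1, ∞, 86, 90]
  [-∞, -∞, 27, ∞, 16]
  [75, 31, 55, 76, ∞]
D(2):
  [∞, -∞, 55, -∞, 69]
  [-∞, ∞, 26, 60, 79]
  [16, 1, ∞, 86, 90]
  [-∞, -∞, 27, ∞, 16]
  [75, 31, 55, 76, ∞]
D(3):
  [∞, 1, 55, 55, 69]
  [16, ∞, 26, 60, 79]
  [16, 1, ∞, 86, 90]
  [16, 1, 27, ∞, 27]
  [75, 31, 55, 76, ∞]
D(4):
  [∞, 1, 55, 55, 69]
  [16, ∞, 27, 60, 79]
  [16, 1, ∞, 86, 90]
  [16, 1, 27, ∞, 27]
  [75, 31, 55, 76, ∞]
D(5):
  [∞, 31, 55, 69, 69]
  [75, ∞, 55, 76, 79]
  [75, 31, ∞, 86, 90]
  [27, 27, 27, ∞, 27]
  [75, 31, 55, 76, ∞]
Answer: A*[0][3] = 69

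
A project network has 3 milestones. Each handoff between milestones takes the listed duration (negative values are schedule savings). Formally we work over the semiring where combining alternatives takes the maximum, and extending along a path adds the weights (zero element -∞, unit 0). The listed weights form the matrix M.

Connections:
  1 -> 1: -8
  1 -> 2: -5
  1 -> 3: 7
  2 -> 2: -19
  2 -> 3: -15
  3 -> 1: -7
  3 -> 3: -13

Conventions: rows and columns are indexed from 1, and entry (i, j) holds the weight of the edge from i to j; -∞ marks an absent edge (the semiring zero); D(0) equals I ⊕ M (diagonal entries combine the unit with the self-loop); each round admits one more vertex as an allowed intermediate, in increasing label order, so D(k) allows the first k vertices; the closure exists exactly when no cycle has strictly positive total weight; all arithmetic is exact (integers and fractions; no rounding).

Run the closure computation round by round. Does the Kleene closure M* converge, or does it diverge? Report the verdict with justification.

D(0):
  [0, -5, 7]
  [-∞, 0, -15]
  [-7, -∞, 0]
D(1):
  [0, -5, 7]
  [-∞, 0, -15]
  [-7, -12, 0]
D(2):
  [0, -5, 7]
  [-∞, 0, -15]
  [-7, -12, 0]
D(3):
  [0, -5, 7]
  [-22, 0, -15]
  [-7, -12, 0]
Key observation: every diagonal entry stays at the unit through all rounds, so no improving cycle exists.
Answer: CONVERGES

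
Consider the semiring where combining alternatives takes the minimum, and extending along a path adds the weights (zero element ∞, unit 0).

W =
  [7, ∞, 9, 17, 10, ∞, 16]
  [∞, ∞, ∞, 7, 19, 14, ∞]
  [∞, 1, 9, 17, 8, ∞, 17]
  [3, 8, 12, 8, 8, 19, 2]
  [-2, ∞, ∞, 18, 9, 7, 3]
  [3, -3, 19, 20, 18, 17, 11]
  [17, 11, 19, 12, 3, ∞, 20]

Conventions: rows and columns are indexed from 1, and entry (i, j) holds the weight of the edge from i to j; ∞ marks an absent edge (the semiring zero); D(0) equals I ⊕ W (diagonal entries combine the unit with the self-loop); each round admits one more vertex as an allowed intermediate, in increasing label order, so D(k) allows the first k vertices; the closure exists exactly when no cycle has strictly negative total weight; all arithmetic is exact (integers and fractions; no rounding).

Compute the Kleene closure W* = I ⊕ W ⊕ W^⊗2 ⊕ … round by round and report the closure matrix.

D(0):
  [0, ∞, 9, 17, 10, ∞, 16]
  [∞, 0, ∞, 7, 19, 14, ∞]
  [∞, 1, 0, 17, 8, ∞, 17]
  [3, 8, 12, 0, 8, 19, 2]
  [-2, ∞, ∞, 18, 0, 7, 3]
  [3, -3, 19, 20, 18, 0, 11]
  [17, 11, 19, 12, 3, ∞, 0]
D(1):
  [0, ∞, 9, 17, 10, ∞, 16]
  [∞, 0, ∞, 7, 19, 14, ∞]
  [∞, 1, 0, 17, 8, ∞, 17]
  [3, 8, 12, 0, 8, 19, 2]
  [-2, ∞, 7, 15, 0, 7, 3]
  [3, -3, 12, 20, 13, 0, 11]
  [17, 11, 19, 12, 3, ∞, 0]
D(2):
  [0, ∞, 9, 17, 10, ∞, 16]
  [∞, 0, ∞, 7, 19, 14, ∞]
  [∞, 1, 0, 8, 8, 15, 17]
  [3, 8, 12, 0, 8, 19, 2]
  [-2, ∞, 7, 15, 0, 7, 3]
  [3, -3, 12, 4, 13, 0, 11]
  [17, 11, 19, 12, 3, 25, 0]
D(3):
  [0, 10, 9, 17, 10, 24, 16]
  [∞, 0, ∞, 7, 19, 14, ∞]
  [∞, 1, 0, 8, 8, 15, 17]
  [3, 8, 12, 0, 8, 19, 2]
  [-2, 8, 7, 15, 0, 7, 3]
  [3, -3, 12, 4, 13, 0, 11]
  [17, 11, 19, 12, 3, 25, 0]
D(4):
  [0, 10, 9, 17, 10, 24, 16]
  [10, 0, 19, 7, 15, 14, 9]
  [11, 1, 0, 8, 8, 15, 10]
  [3, 8, 12, 0, 8, 19, 2]
  [-2, 8, 7, 15, 0, 7, 3]
  [3, -3, 12, 4, 12, 0, 6]
  [15, 11, 19, 12, 3, 25, 0]
D(5):
  [0, 10, 9, 17, 10, 17, 13]
  [10, 0, 19, 7, 15, 14, 9]
  [6, 1, 0, 8, 8, 15, 10]
  [3, 8, 12, 0, 8, 15, 2]
  [-2, 8, 7, 15, 0, 7, 3]
  [3, -3, 12, 4, 12, 0, 6]
  [1, 11, 10, 12, 3, 10, 0]
D(6):
  [0, 10, 9, 17, 10, 17, 13]
  [10, 0, 19, 7, 15, 14, 9]
  [6, 1, 0, 8, 8, 15, 10]
  [3, 8, 12, 0, 8, 15, 2]
  [-2, 4, 7, 11, 0, 7, 3]
  [3, -3, 12, 4, 12, 0, 6]
  [1, 7, 10, 12, 3, 10, 0]
D(7):
  [0, 10, 9, 17, 10, 17, 13]
  [10, 0, 19, 7, 12, 14, 9]
  [6, 1, 0, 8, 8, 15, 10]
  [3, 8, 12, 0, 5, 12, 2]
  [-2, 4, 7, 11, 0, 7, 3]
  [3, -3, 12, 4, 9, 0, 6]
  [1, 7, 10, 12, 3, 10, 0]
Answer: W* = [[0, 10, 9, 17, 10, 17, 13], [10, 0, 19, 7, 12, 14, 9], [6, 1, 0, 8, 8, 15, 10], [3, 8, 12, 0, 5, 12, 2], [-2, 4, 7, 11, 0, 7, 3], [3, -3, 12, 4, 9, 0, 6], [1, 7, 10, 12, 3, 10, 0]]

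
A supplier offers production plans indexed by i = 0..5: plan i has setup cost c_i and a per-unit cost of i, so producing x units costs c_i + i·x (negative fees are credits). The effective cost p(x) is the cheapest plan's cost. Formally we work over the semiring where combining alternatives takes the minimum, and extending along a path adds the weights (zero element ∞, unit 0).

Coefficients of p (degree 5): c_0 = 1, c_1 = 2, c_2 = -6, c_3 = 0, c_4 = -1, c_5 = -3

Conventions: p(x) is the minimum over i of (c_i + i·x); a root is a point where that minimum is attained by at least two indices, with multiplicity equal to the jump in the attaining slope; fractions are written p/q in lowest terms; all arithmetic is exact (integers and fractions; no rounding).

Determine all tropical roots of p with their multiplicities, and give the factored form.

hull edge (i=0, c=1) to (i=2, c=-6): slope -7/2, span 2
hull edge (i=2, c=-6) to (i=5, c=-3): slope 1, span 3
Factored form: p(x) = -3 ⊗ (x ⊕ (-1)) ⊗ (x ⊕ (-1)) ⊗ (x ⊕ (-1)) ⊗ (x ⊕ 7/2) ⊗ (x ⊕ 7/2)
Answer: roots = -1 (mult 3), 7/2 (mult 2)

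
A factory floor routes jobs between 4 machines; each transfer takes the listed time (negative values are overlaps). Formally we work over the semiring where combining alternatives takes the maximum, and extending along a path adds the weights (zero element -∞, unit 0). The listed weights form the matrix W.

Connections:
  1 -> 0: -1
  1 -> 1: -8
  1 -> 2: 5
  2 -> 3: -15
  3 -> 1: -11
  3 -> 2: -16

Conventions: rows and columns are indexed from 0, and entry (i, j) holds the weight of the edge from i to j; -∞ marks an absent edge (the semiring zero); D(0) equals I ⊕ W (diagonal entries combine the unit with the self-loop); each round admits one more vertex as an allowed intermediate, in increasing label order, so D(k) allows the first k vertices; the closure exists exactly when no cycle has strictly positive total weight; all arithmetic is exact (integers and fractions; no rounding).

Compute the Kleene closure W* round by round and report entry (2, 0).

D(0):
  [0, -∞, -∞, -∞]
  [-1, 0, 5, -∞]
  [-∞, -∞, 0, -15]
  [-∞, -11, -16, 0]
D(1):
  [0, -∞, -∞, -∞]
  [-1, 0, 5, -∞]
  [-∞, -∞, 0, -15]
  [-∞, -11, -16, 0]
D(2):
  [0, -∞, -∞, -∞]
  [-1, 0, 5, -∞]
  [-∞, -∞, 0, -15]
  [-12, -11, -6, 0]
D(3):
  [0, -∞, -∞, -∞]
  [-1, 0, 5, -10]
  [-∞, -∞, 0, -15]
  [-12, -11, -6, 0]
D(4):
  [0, -∞, -∞, -∞]
  [-1, 0, 5, -10]
  [-27, -26, 0, -15]
  [-12, -11, -6, 0]
Answer: W*[2][0] = -27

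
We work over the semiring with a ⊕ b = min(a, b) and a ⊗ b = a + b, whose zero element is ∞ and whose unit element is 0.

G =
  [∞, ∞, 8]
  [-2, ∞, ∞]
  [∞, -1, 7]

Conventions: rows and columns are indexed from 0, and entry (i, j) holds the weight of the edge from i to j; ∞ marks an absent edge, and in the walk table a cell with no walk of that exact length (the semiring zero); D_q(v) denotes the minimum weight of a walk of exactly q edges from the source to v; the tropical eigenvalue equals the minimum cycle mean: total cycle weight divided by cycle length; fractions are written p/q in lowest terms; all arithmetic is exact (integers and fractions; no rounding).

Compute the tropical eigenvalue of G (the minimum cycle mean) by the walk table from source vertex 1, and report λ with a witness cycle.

q=0: [∞, 0, ∞]
q=1: [-2, ∞, ∞]
q=2: [∞, ∞, 6]
q=3: [∞, 5, 13]
Optimal cycle mean attained by: cycle 0->2->1->0, total 8 + (-1) + (-2), length 3.
Answer: λ = 5/3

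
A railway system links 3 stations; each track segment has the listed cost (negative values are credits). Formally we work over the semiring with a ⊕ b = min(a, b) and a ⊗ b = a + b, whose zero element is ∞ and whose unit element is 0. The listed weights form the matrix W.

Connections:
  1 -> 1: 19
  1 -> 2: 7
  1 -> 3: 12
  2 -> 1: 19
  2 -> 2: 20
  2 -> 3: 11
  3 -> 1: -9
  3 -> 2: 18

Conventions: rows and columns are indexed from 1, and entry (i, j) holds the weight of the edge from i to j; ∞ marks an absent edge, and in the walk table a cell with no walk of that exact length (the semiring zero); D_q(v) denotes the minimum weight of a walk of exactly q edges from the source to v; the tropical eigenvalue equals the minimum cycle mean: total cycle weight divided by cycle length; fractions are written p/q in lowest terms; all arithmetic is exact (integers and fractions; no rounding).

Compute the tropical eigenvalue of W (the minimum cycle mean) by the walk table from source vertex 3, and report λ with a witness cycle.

q=0: [∞, ∞, 0]
q=1: [-9, 18, ∞]
q=2: [10, -2, 3]
q=3: [-6, 17, 9]
Optimal cycle mean attained by: cycle 1->3->1, total 12 + (-9), length 2.
Answer: λ = 3/2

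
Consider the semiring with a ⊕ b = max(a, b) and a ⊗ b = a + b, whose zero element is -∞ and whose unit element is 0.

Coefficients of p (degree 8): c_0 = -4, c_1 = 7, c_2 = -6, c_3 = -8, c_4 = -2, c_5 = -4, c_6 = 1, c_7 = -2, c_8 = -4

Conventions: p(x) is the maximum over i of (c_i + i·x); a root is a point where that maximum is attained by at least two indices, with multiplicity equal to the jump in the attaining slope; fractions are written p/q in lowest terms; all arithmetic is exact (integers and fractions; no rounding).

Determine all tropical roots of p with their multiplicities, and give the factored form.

hull edge (i=0, c=-4) to (i=1, c=7): slope 11, span 1
hull edge (i=1, c=7) to (i=6, c=1): slope -6/5, span 5
hull edge (i=6, c=1) to (i=8, c=-4): slope -5/2, span 2
Factored form: p(x) = -4 ⊗ (x ⊕ (-11)) ⊗ (x ⊕ 6/5) ⊗ (x ⊕ 6/5) ⊗ (x ⊕ 6/5) ⊗ (x ⊕ 6/5) ⊗ (x ⊕ 6/5) ⊗ (x ⊕ 5/2) ⊗ (x ⊕ 5/2)
Answer: roots = -11 (mult 1), 6/5 (mult 5), 5/2 (mult 2)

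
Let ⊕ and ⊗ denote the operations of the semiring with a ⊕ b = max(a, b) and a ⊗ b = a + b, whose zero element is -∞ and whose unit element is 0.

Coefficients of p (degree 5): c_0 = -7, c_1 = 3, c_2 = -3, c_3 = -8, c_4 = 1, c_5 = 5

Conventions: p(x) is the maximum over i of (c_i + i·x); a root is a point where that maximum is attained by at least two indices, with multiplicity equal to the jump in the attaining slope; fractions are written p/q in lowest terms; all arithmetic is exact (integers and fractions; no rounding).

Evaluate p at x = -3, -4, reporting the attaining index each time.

p(-3) = max(-7+0·(-3)=-7, 3+1·(-3)=0, -3+2·(-3)=-9, -8+3·(-3)=-17, 1+4·(-3)=-11, 5+5·(-3)=-10) = 0 (attained by i=1)
p(-4) = max(-7+0·(-4)=-7, 3+1·(-4)=-1, -3+2·(-4)=-11, -8+3·(-4)=-20, 1+4·(-4)=-15, 5+5·(-4)=-15) = -1 (attained by i=1)
Answer: p(-3) = 0; p(-4) = -1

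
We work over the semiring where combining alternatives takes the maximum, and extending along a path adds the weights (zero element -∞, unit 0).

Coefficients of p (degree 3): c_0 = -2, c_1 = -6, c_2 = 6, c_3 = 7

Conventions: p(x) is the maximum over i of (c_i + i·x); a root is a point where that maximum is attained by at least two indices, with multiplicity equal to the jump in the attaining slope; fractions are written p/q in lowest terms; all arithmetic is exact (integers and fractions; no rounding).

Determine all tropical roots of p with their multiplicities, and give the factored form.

hull edge (i=0, c=-2) to (i=2, c=6): slope 4, span 2
hull edge (i=2, c=6) to (i=3, c=7): slope 1, span 1
Factored form: p(x) = 7 ⊗ (x ⊕ (-4)) ⊗ (x ⊕ (-4)) ⊗ (x ⊕ (-1))
Answer: roots = -4 (mult 2), -1 (mult 1)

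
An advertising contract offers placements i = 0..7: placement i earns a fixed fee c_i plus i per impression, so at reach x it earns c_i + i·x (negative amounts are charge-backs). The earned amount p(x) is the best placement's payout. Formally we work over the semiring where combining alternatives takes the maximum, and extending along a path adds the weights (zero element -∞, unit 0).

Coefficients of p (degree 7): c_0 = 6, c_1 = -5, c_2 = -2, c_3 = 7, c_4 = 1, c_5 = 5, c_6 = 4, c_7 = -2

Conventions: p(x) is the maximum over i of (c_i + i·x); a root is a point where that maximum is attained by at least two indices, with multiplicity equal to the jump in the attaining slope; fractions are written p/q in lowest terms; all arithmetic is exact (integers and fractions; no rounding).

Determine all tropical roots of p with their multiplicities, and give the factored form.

hull edge (i=0, c=6) to (i=3, c=7): slope 1/3, span 3
hull edge (i=3, c=7) to (i=6, c=4): slope -1, span 3
hull edge (i=6, c=4) to (i=7, c=-2): slope -6, span 1
Factored form: p(x) = -2 ⊗ (x ⊕ (-1/3)) ⊗ (x ⊕ (-1/3)) ⊗ (x ⊕ (-1/3)) ⊗ (x ⊕ 1) ⊗ (x ⊕ 1) ⊗ (x ⊕ 1) ⊗ (x ⊕ 6)
Answer: roots = -1/3 (mult 3), 1 (mult 3), 6 (mult 1)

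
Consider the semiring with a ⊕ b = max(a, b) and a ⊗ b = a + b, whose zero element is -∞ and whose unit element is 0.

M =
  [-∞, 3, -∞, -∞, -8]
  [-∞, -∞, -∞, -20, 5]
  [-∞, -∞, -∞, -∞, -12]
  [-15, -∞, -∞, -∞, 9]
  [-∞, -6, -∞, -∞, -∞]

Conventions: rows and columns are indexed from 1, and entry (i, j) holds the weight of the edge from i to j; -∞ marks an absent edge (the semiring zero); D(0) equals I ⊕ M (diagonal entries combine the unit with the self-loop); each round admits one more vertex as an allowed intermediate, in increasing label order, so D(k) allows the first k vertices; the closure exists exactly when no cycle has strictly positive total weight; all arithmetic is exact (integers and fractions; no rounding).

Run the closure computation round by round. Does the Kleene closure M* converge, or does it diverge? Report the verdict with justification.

D(0):
  [0, 3, -∞, -∞, -8]
  [-∞, 0, -∞, -20, 5]
  [-∞, -∞, 0, -∞, -12]
  [-15, -∞, -∞, 0, 9]
  [-∞, -6, -∞, -∞, 0]
D(1):
  [0, 3, -∞, -∞, -8]
  [-∞, 0, -∞, -20, 5]
  [-∞, -∞, 0, -∞, -12]
  [-15, -12, -∞, 0, 9]
  [-∞, -6, -∞, -∞, 0]
D(2):
  [0, 3, -∞, -17, 8]
  [-∞, 0, -∞, -20, 5]
  [-∞, -∞, 0, -∞, -12]
  [-15, -12, -∞, 0, 9]
  [-∞, -6, -∞, -26, 0]
D(3):
  [0, 3, -∞, -17, 8]
  [-∞, 0, -∞, -20, 5]
  [-∞, -∞, 0, -∞, -12]
  [-15, -12, -∞, 0, 9]
  [-∞, -6, -∞, -26, 0]
D(4):
  [0, 3, -∞, -17, 8]
  [-35, 0, -∞, -20, 5]
  [-∞, -∞, 0, -∞, -12]
  [-15, -12, -∞, 0, 9]
  [-41, -6, -∞, -26, 0]
D(5):
  [0, 3, -∞, -17, 8]
  [-35, 0, -∞, -20, 5]
  [-53, -18, 0, -38, -12]
  [-15, 3, -∞, 0, 9]
  [-41, -6, -∞, -26, 0]
Key observation: every diagonal entry stays at the unit through all rounds, so no improving cycle exists.
Answer: CONVERGES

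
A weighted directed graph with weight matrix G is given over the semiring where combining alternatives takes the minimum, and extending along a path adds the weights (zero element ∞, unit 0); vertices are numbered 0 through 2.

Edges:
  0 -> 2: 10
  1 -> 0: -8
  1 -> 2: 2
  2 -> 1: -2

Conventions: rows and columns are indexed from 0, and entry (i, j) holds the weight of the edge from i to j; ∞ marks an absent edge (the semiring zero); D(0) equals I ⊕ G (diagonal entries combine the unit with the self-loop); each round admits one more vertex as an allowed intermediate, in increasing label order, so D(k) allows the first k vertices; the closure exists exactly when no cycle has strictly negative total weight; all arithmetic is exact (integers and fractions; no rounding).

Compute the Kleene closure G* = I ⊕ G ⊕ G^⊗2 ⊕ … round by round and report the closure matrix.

D(0):
  [0, ∞, 10]
  [-8, 0, 2]
  [∞, -2, 0]
D(1):
  [0, ∞, 10]
  [-8, 0, 2]
  [∞, -2, 0]
D(2):
  [0, ∞, 10]
  [-8, 0, 2]
  [-10, -2, 0]
D(3):
  [0, 8, 10]
  [-8, 0, 2]
  [-10, -2, 0]
Answer: G* = [[0, 8, 10], [-8, 0, 2], [-10, -2, 0]]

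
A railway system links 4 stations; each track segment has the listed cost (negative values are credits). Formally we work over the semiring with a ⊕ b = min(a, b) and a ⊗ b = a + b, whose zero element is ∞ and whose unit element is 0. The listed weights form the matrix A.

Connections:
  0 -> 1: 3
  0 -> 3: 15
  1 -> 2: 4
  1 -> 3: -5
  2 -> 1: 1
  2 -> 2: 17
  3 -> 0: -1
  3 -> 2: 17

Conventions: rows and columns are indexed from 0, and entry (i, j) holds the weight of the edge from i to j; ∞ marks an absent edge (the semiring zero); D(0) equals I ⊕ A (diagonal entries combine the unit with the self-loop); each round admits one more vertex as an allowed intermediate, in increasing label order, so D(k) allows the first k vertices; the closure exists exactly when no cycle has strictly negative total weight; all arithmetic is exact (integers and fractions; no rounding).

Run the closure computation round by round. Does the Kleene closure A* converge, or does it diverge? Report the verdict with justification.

D(0):
  [0, 3, ∞, 15]
  [∞, 0, 4, -5]
  [∞, 1, 0, ∞]
  [-1, ∞, 17, 0]
D(1):
  [0, 3, ∞, 15]
  [∞, 0, 4, -5]
  [∞, 1, 0, ∞]
  [-1, 2, 17, 0]
Detection: at round 2, diagonal entry (3, 3) turns strictly negative.
Key observation: the cycle 3->0->1->3 has total weight (-1) + 3 + (-5), which is strictly negative.
Answer: DIVERGES — negative cycle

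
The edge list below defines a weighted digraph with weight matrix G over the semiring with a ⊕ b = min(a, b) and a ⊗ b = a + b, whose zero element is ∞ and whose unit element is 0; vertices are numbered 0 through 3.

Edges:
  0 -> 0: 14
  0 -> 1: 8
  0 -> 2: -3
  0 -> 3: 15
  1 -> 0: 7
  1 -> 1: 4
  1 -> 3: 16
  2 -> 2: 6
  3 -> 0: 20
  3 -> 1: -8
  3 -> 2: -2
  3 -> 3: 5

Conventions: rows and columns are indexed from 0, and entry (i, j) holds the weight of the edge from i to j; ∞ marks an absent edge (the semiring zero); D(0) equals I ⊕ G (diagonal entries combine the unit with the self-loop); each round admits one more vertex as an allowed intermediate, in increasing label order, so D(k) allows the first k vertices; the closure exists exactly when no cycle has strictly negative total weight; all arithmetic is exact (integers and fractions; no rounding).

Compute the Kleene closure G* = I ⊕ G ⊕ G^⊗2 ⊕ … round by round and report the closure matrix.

D(0):
  [0, 8, -3, 15]
  [7, 0, ∞, 16]
  [∞, ∞, 0, ∞]
  [20, -8, -2, 0]
D(1):
  [0, 8, -3, 15]
  [7, 0, 4, 16]
  [∞, ∞, 0, ∞]
  [20, -8, -2, 0]
D(2):
  [0, 8, -3, 15]
  [7, 0, 4, 16]
  [∞, ∞, 0, ∞]
  [-1, -8, -4, 0]
D(3):
  [0, 8, -3, 15]
  [7, 0, 4, 16]
  [∞, ∞, 0, ∞]
  [-1, -8, -4, 0]
D(4):
  [0, 7, -3, 15]
  [7, 0, 4, 16]
  [∞, ∞, 0, ∞]
  [-1, -8, -4, 0]
Answer: G* = [[0, 7, -3, 15], [7, 0, 4, 16], [∞, ∞, 0, ∞], [-1, -8, -4, 0]]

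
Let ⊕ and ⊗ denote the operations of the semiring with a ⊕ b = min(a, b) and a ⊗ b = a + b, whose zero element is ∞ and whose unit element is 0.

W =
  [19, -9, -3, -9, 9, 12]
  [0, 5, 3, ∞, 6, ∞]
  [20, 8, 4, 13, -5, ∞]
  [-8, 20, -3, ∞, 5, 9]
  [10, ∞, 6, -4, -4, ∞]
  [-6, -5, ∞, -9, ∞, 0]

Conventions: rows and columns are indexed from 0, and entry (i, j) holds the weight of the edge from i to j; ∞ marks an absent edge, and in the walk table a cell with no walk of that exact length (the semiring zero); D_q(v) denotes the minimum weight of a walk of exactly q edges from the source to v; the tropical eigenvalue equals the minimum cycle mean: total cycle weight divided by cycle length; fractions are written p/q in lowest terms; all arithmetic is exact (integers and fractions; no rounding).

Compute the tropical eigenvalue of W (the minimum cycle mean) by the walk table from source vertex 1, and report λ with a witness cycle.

q=0: [∞, 0, ∞, ∞, ∞, ∞]
q=1: [0, 5, 3, ∞, 6, ∞]
q=2: [5, -9, -3, -9, -2, 12]
q=3: [-17, -4, -12, -6, -8, 0]
q=4: [-14, -26, -20, -26, -17, -5]
q=5: [-34, -23, -29, -23, -25, -17]
q=6: [-31, -43, -37, -43, -34, -22]
Optimal cycle mean attained by: cycle 0->3->0, total (-9) + (-8), length 2.
Answer: λ = -17/2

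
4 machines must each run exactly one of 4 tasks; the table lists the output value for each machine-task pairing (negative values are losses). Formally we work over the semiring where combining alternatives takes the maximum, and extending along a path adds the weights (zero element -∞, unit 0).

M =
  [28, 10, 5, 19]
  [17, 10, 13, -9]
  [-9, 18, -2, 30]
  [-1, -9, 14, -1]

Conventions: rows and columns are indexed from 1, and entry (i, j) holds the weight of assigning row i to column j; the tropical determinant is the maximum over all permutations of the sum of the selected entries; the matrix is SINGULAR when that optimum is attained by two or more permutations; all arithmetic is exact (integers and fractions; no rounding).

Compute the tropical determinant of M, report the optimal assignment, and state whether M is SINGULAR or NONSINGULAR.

σ = (1, 2, 3, 4): 28 + 10 + (-2) + (-1) = 35
σ = (1, 2, 4, 3): 28 + 10 + 30 + 14 = 82
σ = (1, 3, 2, 4): 28 + 13 + 18 + (-1) = 58
σ = (1, 3, 4, 2): 28 + 13 + 30 + (-9) = 62
σ = (1, 4, 2, 3): 28 + (-9) + 18 + 14 = 51
σ = (1, 4, 3, 2): 28 + (-9) + (-2) + (-9) = 8
σ = (2, 1, 3, 4): 10 + 17 + (-2) + (-1) = 24
σ = (2, 1, 4, 3): 10 + 17 + 30 + 14 = 71
σ = (2, 3, 1, 4): 10 + 13 + (-9) + (-1) = 13
σ = (2, 3, 4, 1): 10 + 13 + 30 + (-1) = 52
σ = (2, 4, 1, 3): 10 + (-9) + (-9) + 14 = 6
σ = (2, 4, 3, 1): 10 + (-9) + (-2) + (-1) = -2
σ = (3, 1, 2, 4): 5 + 17 + 18 + (-1) = 39
σ = (3, 1, 4, 2): 5 + 17 + 30 + (-9) = 43
σ = (3, 2, 1, 4): 5 + 10 + (-9) + (-1) = 5
σ = (3, 2, 4, 1): 5 + 10 + 30 + (-1) = 44
σ = (3, 4, 1, 2): 5 + (-9) + (-9) + (-9) = -22
σ = (3, 4, 2, 1): 5 + (-9) + 18 + (-1) = 13
σ = (4, 1, 2, 3): 19 + 17 + 18 + 14 = 68
σ = (4, 1, 3, 2): 19 + 17 + (-2) + (-9) = 25
σ = (4, 2, 1, 3): 19 + 10 + (-9) + 14 = 34
σ = (4, 2, 3, 1): 19 + 10 + (-2) + (-1) = 26
σ = (4, 3, 1, 2): 19 + 13 + (-9) + (-9) = 14
σ = (4, 3, 2, 1): 19 + 13 + 18 + (-1) = 49
Optimal value attained by: σ = (1, 2, 4, 3).
Answer: det⊕(M) = 82; verdict: NONSINGULAR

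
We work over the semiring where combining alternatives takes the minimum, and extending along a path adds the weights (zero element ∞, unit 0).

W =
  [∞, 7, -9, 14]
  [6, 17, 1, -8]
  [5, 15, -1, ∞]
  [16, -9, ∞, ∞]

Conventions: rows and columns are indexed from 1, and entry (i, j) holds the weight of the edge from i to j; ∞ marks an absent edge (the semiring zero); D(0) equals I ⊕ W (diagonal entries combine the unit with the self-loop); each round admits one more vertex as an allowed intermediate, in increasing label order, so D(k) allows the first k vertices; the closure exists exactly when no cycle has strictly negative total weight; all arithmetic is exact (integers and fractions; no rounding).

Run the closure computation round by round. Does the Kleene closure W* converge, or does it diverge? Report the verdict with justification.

Detection: at round 0, diagonal entry (3, 3) turns strictly negative.
Key observation: the cycle 3->3 has total weight (-1), which is strictly negative.
Answer: DIVERGES — negative cycle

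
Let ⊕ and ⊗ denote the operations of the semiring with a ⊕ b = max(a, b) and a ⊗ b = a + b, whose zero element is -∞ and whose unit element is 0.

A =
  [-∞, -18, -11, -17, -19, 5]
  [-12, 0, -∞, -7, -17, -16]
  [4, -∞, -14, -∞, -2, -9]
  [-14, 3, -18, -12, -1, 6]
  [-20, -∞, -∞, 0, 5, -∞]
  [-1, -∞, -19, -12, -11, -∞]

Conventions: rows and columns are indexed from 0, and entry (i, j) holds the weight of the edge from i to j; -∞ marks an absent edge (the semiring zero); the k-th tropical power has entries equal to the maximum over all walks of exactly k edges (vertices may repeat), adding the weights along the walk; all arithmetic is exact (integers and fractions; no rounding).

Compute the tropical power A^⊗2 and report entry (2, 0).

A^⊗2:
  [4, -14, -14, -7, -6, -11]
  [-12, 0, -23, -7, -8, -1]
  [-10, -14, -7, -2, 3, 9]
  [5, 3, -13, -1, 4, -6]
  [-14, 3, -18, 5, 10, 6]
  [-15, -9, -12, -11, -6, 4]
Key observation: the optimum is the walk 2->2->0, with weight (-14) + 4 = -10.
Optimal value attained by: walk 2->2->0.
Answer: (A^⊗2)[2][0] = -10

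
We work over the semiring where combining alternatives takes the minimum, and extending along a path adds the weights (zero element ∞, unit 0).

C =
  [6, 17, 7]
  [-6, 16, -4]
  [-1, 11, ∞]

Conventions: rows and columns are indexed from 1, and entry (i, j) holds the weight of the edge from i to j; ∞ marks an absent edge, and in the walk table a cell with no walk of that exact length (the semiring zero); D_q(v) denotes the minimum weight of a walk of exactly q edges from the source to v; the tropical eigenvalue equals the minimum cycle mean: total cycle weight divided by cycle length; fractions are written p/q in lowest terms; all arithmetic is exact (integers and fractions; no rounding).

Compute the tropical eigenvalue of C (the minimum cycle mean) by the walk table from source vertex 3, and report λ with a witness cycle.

q=0: [∞, ∞, 0]
q=1: [-1, 11, ∞]
q=2: [5, 16, 6]
q=3: [5, 17, 12]
Optimal cycle mean attained by: cycle 1->3->1, total 7 + (-1), length 2.
Answer: λ = 3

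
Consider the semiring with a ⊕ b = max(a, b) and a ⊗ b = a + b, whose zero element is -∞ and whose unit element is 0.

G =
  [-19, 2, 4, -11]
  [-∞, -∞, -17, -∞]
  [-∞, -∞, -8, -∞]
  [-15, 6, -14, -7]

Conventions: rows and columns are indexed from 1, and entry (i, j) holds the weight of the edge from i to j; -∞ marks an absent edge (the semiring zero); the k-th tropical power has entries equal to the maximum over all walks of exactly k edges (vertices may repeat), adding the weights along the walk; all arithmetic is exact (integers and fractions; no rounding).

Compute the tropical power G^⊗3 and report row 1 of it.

G^⊗2:
  [-26, -5, -4, -18]
  [-∞, -∞, -25, -∞]
  [-∞, -∞, -16, -∞]
  [-22, -1, -11, -14]
G^⊗3:
  [-33, -12, -12, -25]
  [-∞, -∞, -33, -∞]
  [-∞, -∞, -24, -∞]
  [-29, -8, -18, -21]
Answer: row 1 of G^⊗3 = [-33, -12, -12, -25]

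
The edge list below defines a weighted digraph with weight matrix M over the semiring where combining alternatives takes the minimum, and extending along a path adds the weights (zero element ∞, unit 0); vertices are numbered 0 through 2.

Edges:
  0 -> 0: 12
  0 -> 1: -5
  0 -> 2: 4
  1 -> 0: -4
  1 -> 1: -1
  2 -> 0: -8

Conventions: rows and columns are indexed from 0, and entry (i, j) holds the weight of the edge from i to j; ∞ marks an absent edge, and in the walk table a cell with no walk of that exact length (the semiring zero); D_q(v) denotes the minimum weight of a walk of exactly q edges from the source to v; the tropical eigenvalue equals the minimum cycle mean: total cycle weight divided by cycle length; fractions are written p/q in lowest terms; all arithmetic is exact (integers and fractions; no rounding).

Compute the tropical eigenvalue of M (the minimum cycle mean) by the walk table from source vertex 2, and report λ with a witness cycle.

q=0: [∞, ∞, 0]
q=1: [-8, ∞, ∞]
q=2: [4, -13, -4]
q=3: [-17, -14, 8]
Optimal cycle mean attained by: cycle 0->1->0, total (-5) + (-4), length 2.
Answer: λ = -9/2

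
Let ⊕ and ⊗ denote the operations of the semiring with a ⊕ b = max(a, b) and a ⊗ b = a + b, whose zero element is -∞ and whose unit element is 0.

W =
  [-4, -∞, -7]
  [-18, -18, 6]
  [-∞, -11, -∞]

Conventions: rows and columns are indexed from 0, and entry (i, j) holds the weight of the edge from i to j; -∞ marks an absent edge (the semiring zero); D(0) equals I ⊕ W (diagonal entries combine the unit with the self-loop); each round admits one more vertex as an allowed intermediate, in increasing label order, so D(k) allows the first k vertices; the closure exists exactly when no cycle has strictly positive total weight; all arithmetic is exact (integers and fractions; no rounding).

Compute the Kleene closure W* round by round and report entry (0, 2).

D(0):
  [0, -∞, -7]
  [-18, 0, 6]
  [-∞, -11, 0]
D(1):
  [0, -∞, -7]
  [-18, 0, 6]
  [-∞, -11, 0]
D(2):
  [0, -∞, -7]
  [-18, 0, 6]
  [-29, -11, 0]
D(3):
  [0, -18, -7]
  [-18, 0, 6]
  [-29, -11, 0]
Answer: W*[0][2] = -7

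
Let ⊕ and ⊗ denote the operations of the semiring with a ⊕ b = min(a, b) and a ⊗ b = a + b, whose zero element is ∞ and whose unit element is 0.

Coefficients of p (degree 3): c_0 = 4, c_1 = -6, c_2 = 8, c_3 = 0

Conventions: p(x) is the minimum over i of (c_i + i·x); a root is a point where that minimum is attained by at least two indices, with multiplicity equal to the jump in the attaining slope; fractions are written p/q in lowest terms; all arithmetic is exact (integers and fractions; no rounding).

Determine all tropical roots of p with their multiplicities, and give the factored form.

hull edge (i=0, c=4) to (i=1, c=-6): slope -10, span 1
hull edge (i=1, c=-6) to (i=3, c=0): slope 3, span 2
Factored form: p(x) = 0 ⊗ (x ⊕ (-3)) ⊗ (x ⊕ (-3)) ⊗ (x ⊕ 10)
Answer: roots = -3 (mult 2), 10 (mult 1)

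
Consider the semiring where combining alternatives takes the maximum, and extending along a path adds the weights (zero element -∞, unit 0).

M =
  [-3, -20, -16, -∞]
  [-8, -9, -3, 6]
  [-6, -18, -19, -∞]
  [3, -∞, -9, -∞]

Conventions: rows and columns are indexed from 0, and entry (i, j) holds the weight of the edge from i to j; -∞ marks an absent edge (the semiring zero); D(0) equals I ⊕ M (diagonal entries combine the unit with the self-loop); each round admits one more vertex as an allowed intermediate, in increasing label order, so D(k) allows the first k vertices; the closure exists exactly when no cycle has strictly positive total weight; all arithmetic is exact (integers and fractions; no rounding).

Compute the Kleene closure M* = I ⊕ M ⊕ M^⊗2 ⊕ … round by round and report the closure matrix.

D(0):
  [0, -20, -16, -∞]
  [-8, 0, -3, 6]
  [-6, -18, 0, -∞]
  [3, -∞, -9, 0]
D(1):
  [0, -20, -16, -∞]
  [-8, 0, -3, 6]
  [-6, -18, 0, -∞]
  [3, -17, -9, 0]
D(2):
  [0, -20, -16, -14]
  [-8, 0, -3, 6]
  [-6, -18, 0, -12]
  [3, -17, -9, 0]
D(3):
  [0, -20, -16, -14]
  [-8, 0, -3, 6]
  [-6, -18, 0, -12]
  [3, -17, -9, 0]
D(4):
  [0, -20, -16, -14]
  [9, 0, -3, 6]
  [-6, -18, 0, -12]
  [3, -17, -9, 0]
Answer: M* = [[0, -20, -16, -14], [9, 0, -3, 6], [-6, -18, 0, -12], [3, -17, -9, 0]]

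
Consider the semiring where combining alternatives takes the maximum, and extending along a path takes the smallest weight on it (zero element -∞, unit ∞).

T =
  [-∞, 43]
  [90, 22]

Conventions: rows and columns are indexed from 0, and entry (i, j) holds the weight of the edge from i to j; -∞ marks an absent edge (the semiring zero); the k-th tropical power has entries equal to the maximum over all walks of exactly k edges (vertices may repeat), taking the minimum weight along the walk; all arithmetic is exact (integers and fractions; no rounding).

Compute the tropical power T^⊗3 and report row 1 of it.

T^⊗2:
  [43, 22]
  [22, 43]
T^⊗3:
  [22, 43]
  [43, 22]
Answer: row 1 of T^⊗3 = [43, 22]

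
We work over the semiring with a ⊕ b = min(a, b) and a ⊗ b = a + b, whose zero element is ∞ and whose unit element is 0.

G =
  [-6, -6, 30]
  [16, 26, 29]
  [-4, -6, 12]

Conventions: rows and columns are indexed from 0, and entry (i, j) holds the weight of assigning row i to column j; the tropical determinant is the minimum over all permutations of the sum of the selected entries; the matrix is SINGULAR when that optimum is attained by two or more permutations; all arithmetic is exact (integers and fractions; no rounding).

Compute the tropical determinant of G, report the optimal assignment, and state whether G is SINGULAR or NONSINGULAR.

σ = (0, 1, 2): (-6) + 26 + 12 = 32
σ = (0, 2, 1): (-6) + 29 + (-6) = 17
σ = (1, 0, 2): (-6) + 16 + 12 = 22
σ = (1, 2, 0): (-6) + 29 + (-4) = 19
σ = (2, 0, 1): 30 + 16 + (-6) = 40
σ = (2, 1, 0): 30 + 26 + (-4) = 52
Optimal value attained by: σ = (0, 2, 1).
Answer: det⊕(G) = 17; verdict: NONSINGULAR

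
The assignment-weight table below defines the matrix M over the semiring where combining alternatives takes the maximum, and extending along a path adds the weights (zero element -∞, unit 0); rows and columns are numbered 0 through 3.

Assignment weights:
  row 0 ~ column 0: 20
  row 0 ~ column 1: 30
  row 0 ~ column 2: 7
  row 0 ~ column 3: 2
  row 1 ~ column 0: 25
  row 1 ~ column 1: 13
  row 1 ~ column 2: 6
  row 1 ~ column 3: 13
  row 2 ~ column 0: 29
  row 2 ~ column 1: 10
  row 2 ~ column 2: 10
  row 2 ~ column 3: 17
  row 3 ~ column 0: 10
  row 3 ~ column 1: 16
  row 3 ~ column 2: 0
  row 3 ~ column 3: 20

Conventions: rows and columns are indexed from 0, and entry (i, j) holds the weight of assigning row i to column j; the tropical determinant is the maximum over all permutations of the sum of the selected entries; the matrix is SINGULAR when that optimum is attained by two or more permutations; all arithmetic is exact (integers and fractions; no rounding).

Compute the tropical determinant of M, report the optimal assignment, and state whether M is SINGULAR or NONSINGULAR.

σ = (0, 1, 2, 3): 20 + 13 + 10 + 20 = 63
σ = (0, 1, 3, 2): 20 + 13 + 17 + 0 = 50
σ = (0, 2, 1, 3): 20 + 6 + 10 + 20 = 56
σ = (0, 2, 3, 1): 20 + 6 + 17 + 16 = 59
σ = (0, 3, 1, 2): 20 + 13 + 10 + 0 = 43
σ = (0, 3, 2, 1): 20 + 13 + 10 + 16 = 59
σ = (1, 0, 2, 3): 30 + 25 + 10 + 20 = 85
σ = (1, 0, 3, 2): 30 + 25 + 17 + 0 = 72
σ = (1, 2, 0, 3): 30 + 6 + 29 + 20 = 85
σ = (1, 2, 3, 0): 30 + 6 + 17 + 10 = 63
σ = (1, 3, 0, 2): 30 + 13 + 29 + 0 = 72
σ = (1, 3, 2, 0): 30 + 13 + 10 + 10 = 63
σ = (2, 0, 1, 3): 7 + 25 + 10 + 20 = 62
σ = (2, 0, 3, 1): 7 + 25 + 17 + 16 = 65
σ = (2, 1, 0, 3): 7 + 13 + 29 + 20 = 69
σ = (2, 1, 3, 0): 7 + 13 + 17 + 10 = 47
σ = (2, 3, 0, 1): 7 + 13 + 29 + 16 = 65
σ = (2, 3, 1, 0): 7 + 13 + 10 + 10 = 40
σ = (3, 0, 1, 2): 2 + 25 + 10 + 0 = 37
σ = (3, 0, 2, 1): 2 + 25 + 10 + 16 = 53
σ = (3, 1, 0, 2): 2 + 13 + 29 + 0 = 44
σ = (3, 1, 2, 0): 2 + 13 + 10 + 10 = 35
σ = (3, 2, 0, 1): 2 + 6 + 29 + 16 = 53
σ = (3, 2, 1, 0): 2 + 6 + 10 + 10 = 28
Optimal value attained by: σ = (1, 0, 2, 3).
Answer: det⊕(M) = 85; verdict: SINGULAR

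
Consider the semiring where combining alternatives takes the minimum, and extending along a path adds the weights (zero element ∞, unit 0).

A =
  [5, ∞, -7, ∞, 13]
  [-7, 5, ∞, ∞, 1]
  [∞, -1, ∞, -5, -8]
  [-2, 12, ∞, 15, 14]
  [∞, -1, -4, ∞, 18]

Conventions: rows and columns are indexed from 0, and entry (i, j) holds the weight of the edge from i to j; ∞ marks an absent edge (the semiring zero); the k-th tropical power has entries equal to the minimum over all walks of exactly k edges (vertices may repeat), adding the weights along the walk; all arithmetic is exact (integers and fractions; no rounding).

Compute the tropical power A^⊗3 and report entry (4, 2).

A^⊗2:
  [10, -8, -2, -12, -15]
  [-2, 0, -14, ∞, 6]
  [-8, -9, -12, 10, 0]
  [3, 13, -9, 30, 11]
  [-8, -5, 14, -9, -12]
A^⊗3:
  [-15, -16, -19, -7, -10]
  [-7, -15, -9, -19, -22]
  [-16, -13, -15, -17, -20]
  [6, -10, -4, -14, -17]
  [-12, -13, -16, 6, -4]
Key observation: the optimum is the walk 4->2->4->2, with weight (-4) + (-8) + (-4) = -16.
Optimal value attained by: walk 4->2->4->2.
Answer: (A^⊗3)[4][2] = -16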